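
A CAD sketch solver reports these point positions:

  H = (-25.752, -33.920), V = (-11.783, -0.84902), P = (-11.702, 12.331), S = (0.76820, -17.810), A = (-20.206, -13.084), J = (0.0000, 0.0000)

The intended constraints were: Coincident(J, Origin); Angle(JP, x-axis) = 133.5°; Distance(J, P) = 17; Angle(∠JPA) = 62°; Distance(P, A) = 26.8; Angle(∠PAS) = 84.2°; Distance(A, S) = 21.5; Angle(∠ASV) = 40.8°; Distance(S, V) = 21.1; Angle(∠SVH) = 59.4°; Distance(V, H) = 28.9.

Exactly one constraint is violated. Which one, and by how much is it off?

Distance(V, H) = 28.9 — off by 7.00.

J = (0.00, 0.00) ✓; JP at 133.5° ✓; |JP| = 17.00 ✓; ∠JPA = 62.00° ✓; |PA| = 26.80 ✓; ∠PAS = 84.20° ✓; |AS| = 21.50 ✓; ∠ASV = 40.80° ✓; |SV| = 21.10 ✓; ∠SVH = 59.40° ✓; |VH| = 35.90 ✗.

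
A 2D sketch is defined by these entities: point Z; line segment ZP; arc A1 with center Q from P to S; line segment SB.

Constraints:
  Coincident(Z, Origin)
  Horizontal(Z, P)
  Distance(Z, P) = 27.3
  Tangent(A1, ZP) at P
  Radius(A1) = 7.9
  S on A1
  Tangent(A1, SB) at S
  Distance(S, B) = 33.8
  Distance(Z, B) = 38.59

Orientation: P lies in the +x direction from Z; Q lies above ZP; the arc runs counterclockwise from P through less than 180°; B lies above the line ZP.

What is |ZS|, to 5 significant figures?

35.561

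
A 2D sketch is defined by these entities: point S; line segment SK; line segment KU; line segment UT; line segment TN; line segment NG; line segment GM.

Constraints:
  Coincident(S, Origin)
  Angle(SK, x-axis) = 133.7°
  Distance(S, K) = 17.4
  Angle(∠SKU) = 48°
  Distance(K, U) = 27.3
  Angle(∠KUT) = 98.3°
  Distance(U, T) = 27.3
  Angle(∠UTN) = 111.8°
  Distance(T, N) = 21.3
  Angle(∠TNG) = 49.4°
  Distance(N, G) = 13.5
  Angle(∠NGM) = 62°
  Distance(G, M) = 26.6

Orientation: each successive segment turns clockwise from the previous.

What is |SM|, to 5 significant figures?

37.209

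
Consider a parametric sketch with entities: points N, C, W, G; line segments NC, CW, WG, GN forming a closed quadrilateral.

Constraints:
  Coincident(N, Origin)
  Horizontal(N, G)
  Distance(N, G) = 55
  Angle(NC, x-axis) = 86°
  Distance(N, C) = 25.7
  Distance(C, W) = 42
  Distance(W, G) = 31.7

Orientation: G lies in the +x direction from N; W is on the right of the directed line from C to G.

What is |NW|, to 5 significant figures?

26.533

N is at the origin; NG is horizontal with |NG| = 55.0 and G in +x, so G = (55.0, 0). NC runs at 86.0° with |NC| = 25.7, so C = (1.7927, 25.637). W is determined by |CW| = 42.0 and |WG| = 31.7 together: it lies at the intersection of circle(C, 42.0) and circle(G, 31.7). With |CG| = 59.062, the foot of the radical line on CG is 35.957 from C and the perpendicular offset is √(42.0² − 35.957²) = 21.704. Taking the right-of-CG solution: W = (24.764, -9.5237).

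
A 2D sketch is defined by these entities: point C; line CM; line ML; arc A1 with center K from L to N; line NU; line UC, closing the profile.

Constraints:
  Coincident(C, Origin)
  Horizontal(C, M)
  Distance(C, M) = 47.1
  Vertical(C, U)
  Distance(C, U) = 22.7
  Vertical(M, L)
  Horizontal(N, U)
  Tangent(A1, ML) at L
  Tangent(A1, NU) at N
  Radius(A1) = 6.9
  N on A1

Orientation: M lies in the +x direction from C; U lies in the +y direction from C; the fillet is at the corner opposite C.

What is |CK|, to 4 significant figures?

43.19

CU is vertical with |CU| = 22.7 and U on the +y side, so U = (0.000, 22.70). The virtual corner opposite C is at (47.10, 22.70). A1 meets ML tangentially, so KL is at right angles to ML and since A1 is tangent to NU there, KN ⟂ NU, with radius 6.9, so the center K sits 6.9 in from both sides at K = (40.20, 15.80). Then |CK| = |K − C| = 43.19.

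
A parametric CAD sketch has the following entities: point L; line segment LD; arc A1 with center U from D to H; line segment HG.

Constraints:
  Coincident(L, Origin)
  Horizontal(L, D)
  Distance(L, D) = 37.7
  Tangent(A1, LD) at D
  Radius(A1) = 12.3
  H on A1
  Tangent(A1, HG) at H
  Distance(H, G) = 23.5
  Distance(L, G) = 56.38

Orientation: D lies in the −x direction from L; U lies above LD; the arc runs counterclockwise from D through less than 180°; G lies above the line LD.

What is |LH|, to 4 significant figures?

33.72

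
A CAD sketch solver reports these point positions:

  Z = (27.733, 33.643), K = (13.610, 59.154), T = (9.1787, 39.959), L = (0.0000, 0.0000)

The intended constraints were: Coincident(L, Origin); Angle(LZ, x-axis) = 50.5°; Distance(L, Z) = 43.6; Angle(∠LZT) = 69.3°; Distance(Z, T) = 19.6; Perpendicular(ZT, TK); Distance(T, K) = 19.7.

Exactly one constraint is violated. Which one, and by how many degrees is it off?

Perpendicular(ZT, TK) — off by 5.80°.

L = (0.00, 0.00) ✓; LZ at 50.50° ✓; |LZ| = 43.60 ✓; ∠LZT = 69.30° ✓; |ZT| = 19.60 ✓; ∠(ZT, TK) = 84.20° ✗; |TK| = 19.70 ✓.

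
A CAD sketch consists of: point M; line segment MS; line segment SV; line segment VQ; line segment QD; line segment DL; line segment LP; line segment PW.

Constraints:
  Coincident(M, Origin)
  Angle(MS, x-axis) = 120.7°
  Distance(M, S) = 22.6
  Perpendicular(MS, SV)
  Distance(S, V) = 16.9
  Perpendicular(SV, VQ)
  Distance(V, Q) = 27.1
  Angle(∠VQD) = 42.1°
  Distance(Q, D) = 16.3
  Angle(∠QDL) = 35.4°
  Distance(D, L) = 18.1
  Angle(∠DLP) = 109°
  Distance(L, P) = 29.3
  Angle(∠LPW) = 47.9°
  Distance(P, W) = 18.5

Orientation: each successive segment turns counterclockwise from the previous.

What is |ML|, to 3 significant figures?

23.9

M is at the origin; MS runs at 120.7° with length 22.6, so S = (-11.5, 19.4). MS is perpendicular to SV, so SV runs at -149°; with |SV| = 16.9, V = (-26.1, 10.8). SV ⟂ VQ, so VQ runs at -59.3°; with |VQ| = 27.1, Q = (-12.2, -12.5). ∠VQD = 42.1° gives QD at 78.6° from the x-axis; with |QD| = 16.3, D = (-9.01, 3.48). ∠QDL = 35.4° gives DL at -137° from the x-axis; with |DL| = 18.1, L = (-22.2, -8.91). Then |ML| = |L − M| = 23.9.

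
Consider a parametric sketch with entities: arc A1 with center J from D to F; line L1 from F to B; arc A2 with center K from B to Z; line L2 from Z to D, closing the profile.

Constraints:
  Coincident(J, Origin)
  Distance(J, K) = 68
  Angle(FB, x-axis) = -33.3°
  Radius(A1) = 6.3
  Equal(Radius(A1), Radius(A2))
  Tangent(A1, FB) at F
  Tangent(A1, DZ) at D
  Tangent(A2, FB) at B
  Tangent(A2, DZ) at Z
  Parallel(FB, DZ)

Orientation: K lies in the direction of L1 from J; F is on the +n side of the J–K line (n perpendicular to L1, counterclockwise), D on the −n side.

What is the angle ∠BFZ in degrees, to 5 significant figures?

10.498°

The slot axis is L1's direction at -33.3°, so u = (cos -33.3°, sin -33.3°) = (0.83581, -0.54902) and n = (−sin -33.3°, cos -33.3°) = (0.54902, 0.83581). J is at the origin and K lies 68.0 along u from J, so K = 68.0·u = (56.835, -37.334). Tangency of A1 to both parallel lines with radius 6.3 puts F and D at J ± 6.3·n: F = (3.4588, 5.2656), D = (-3.4588, -5.2656). Equal radii place B and Z the same way about K: B = K + 6.3·n = (60.294, -32.068), Z = K − 6.3·n = (53.376, -42.599). Then cos ∠BFZ = FB·FZ / (|FB||FZ|), giving 10.498°.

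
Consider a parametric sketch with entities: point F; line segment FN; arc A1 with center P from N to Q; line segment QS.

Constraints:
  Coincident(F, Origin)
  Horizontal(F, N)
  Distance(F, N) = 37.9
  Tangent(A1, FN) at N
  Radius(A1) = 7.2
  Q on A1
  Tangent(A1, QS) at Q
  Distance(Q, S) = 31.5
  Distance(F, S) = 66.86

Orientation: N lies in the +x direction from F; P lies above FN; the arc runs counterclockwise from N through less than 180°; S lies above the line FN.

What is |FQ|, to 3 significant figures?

44.5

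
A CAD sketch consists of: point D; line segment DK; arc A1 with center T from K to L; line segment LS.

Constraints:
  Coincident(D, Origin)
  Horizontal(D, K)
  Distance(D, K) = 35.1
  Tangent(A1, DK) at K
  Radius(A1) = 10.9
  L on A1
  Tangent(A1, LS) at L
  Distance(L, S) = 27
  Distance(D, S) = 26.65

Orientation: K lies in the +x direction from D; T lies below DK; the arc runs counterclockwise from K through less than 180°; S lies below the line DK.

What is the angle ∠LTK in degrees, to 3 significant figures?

50.7°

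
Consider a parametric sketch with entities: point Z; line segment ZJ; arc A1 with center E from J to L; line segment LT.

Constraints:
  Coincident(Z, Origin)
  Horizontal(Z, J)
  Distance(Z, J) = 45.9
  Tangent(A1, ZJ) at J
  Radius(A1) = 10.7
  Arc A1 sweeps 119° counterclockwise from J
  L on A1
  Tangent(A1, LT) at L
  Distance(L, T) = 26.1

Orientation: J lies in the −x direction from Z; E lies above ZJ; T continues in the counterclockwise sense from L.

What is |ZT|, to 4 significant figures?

62.60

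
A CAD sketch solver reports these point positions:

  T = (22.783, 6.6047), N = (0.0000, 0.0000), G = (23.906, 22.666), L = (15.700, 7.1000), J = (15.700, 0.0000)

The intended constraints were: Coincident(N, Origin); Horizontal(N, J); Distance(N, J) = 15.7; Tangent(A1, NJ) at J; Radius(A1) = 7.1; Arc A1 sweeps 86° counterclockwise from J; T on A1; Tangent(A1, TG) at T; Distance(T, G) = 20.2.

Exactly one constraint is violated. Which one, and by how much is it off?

Distance(T, G) = 20.2 — off by 4.10.

N = (0.00, 0.00) ✓; N.y = 0.00, J.y = 0.00 ✓; |NJ| = 15.70 ✓; ∠(LJ, JN) = 90.00° ✓; |LJ| = 7.100 ✓; bearing(L→T) − bearing(L→J) = 86.00° ✓; |LT| = 7.100 ✓; ∠(LT, TG) = 90.00° ✓; |TG| = 16.10 ✗.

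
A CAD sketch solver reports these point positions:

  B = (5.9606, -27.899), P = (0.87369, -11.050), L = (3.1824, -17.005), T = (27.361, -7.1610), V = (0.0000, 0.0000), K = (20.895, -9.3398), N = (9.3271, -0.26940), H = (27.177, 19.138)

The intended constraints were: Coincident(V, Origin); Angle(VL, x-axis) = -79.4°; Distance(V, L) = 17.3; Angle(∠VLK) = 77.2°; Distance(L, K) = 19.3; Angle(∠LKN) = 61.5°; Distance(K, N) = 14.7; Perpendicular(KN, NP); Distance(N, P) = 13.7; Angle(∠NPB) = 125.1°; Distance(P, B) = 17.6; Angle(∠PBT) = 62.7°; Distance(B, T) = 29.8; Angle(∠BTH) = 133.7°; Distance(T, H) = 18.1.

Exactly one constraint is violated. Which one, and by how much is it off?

Distance(T, H) = 18.1 — off by 8.20.

V = (0.00, 0.00) ✓; VL at -79.40° ✓; |VL| = 17.30 ✓; ∠VLK = 77.20° ✓; |LK| = 19.30 ✓; ∠LKN = 61.50° ✓; |KN| = 14.70 ✓; ∠(KN, NP) = 90.00° ✓; |NP| = 13.70 ✓; ∠NPB = 125.1° ✓; |PB| = 17.60 ✓; ∠PBT = 62.70° ✓; |BT| = 29.80 ✓; ∠BTH = 133.7° ✓; |TH| = 26.30 ✗.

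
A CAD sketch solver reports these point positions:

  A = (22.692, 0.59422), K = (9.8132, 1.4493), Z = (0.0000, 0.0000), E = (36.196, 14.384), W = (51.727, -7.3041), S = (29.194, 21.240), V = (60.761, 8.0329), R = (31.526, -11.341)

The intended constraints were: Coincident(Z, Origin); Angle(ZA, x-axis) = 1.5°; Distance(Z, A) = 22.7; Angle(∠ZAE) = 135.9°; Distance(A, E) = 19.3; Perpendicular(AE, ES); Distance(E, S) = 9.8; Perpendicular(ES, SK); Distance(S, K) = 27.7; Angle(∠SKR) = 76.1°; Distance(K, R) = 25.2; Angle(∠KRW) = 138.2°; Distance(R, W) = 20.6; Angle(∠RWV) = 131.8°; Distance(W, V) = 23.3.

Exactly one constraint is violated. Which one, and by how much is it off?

Distance(W, V) = 23.3 — off by 5.50.

Z = (0.00, 0.00) ✓; ZA at 1.500° ✓; |ZA| = 22.70 ✓; ∠ZAE = 135.9° ✓; |AE| = 19.30 ✓; ∠(AE, ES) = 90.00° ✓; |ES| = 9.800 ✓; ∠(ES, SK) = 90.00° ✓; |SK| = 27.70 ✓; ∠SKR = 76.10° ✓; |KR| = 25.20 ✓; ∠KRW = 138.2° ✓; |RW| = 20.60 ✓; ∠RWV = 131.8° ✓; |WV| = 17.80 ✗.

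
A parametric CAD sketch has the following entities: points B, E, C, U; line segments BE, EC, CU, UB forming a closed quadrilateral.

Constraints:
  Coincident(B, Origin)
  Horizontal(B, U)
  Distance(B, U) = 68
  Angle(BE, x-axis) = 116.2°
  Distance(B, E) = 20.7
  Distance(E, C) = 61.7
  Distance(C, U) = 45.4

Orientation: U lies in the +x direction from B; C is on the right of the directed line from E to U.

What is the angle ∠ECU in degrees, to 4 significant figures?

94.37°

Checks: B = (0.00, 0.00) ✓; |EC| = 61.70 ✓; |CU| = 45.40 ✓.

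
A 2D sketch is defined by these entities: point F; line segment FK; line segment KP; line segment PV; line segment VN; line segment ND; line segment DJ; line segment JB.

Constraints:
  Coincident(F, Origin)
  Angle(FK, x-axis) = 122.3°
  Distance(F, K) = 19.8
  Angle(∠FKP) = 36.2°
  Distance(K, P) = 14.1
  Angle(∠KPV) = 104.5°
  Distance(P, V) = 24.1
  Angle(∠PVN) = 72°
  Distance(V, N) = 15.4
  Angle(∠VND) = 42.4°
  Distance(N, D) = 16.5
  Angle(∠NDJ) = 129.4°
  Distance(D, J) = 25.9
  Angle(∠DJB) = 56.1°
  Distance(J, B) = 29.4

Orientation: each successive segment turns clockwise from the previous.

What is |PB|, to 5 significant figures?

38.661

∠NDJ = 129.4° gives DJ at -33.200° from the x-axis; with |DJ| = 25.9, J = (23.062, -15.091). ∠DJB = 56.1° gives JB at -157.10° from the x-axis; with |JB| = 29.4, B = (-4.0212, -26.531). Then |PB| = |B − P| = 38.661.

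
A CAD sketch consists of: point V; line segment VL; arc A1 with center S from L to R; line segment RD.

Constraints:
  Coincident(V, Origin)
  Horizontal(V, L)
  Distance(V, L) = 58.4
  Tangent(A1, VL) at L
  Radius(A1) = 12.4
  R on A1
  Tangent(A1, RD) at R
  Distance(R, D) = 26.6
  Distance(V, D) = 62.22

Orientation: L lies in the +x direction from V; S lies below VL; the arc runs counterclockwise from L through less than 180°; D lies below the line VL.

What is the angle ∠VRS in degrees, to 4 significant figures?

160.0°

Checks: |VL| = 58.40 ✓; |SL| = 12.40 ✓; |SR| = 12.40 ✓; ∠(SR, RD) = 90.00° ✓; |RD| = 26.60 ✓; |VD| = 62.22 ✓.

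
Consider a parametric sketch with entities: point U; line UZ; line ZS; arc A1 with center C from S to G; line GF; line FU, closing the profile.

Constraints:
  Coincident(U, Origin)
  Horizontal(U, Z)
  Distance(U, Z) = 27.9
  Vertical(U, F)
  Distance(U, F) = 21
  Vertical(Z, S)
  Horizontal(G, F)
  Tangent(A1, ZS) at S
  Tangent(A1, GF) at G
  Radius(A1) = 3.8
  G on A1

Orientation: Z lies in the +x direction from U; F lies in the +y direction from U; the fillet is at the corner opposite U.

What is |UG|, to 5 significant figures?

31.966

U is at the origin; U and Z share the same y with |UZ| = 27.9 and Z on the +x side, so Z = (27.900, 0.0000). UF is vertical with |UF| = 21.0 and F on the +y side, so F = (0.0000, 21.000). The virtual corner opposite U is at (27.900, 21.000). The tangent condition forces CS to be normal to ZS and since A1 is tangent to GF there, CG ⟂ GF, with radius 3.8, so the center C sits 3.8 in from both sides at C = (24.100, 17.200). That places the tangent points at S = (27.900, 17.200) on ZS and G = (24.100, 21.000) on GF. Then |UG| = |G − U| = 31.966.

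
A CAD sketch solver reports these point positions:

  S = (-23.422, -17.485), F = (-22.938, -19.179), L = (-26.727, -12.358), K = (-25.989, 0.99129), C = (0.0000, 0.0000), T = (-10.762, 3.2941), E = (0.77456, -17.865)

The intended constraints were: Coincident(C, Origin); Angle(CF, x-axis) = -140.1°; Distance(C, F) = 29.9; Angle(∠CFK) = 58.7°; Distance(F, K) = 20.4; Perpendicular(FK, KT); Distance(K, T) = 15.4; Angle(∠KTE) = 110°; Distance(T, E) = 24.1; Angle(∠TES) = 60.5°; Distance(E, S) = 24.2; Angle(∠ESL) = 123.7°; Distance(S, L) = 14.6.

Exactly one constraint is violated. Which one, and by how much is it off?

Distance(S, L) = 14.6 — off by 8.50.

C = (0.00, 0.00) ✓; CF at -140.1° ✓; |CF| = 29.90 ✓; ∠CFK = 58.70° ✓; |FK| = 20.40 ✓; ∠(FK, KT) = 90.00° ✓; |KT| = 15.40 ✓; ∠KTE = 110.0° ✓; |TE| = 24.10 ✓; ∠TES = 60.50° ✓; |ES| = 24.20 ✓; ∠ESL = 123.7° ✓; |SL| = 6.100 ✗.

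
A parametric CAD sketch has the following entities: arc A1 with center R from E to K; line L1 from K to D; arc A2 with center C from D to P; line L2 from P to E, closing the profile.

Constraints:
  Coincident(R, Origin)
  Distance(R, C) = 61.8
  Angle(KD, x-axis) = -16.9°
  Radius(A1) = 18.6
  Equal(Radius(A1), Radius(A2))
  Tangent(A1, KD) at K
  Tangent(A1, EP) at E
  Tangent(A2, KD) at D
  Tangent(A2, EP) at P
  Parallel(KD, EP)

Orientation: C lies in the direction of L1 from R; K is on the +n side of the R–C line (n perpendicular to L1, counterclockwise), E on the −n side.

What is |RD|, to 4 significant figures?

64.54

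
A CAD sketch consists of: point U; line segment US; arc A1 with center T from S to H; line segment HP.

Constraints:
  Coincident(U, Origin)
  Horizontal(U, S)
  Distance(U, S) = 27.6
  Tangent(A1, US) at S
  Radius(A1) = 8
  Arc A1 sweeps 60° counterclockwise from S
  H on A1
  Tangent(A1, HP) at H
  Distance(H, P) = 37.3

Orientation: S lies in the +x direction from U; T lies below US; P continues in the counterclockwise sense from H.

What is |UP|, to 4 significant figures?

36.36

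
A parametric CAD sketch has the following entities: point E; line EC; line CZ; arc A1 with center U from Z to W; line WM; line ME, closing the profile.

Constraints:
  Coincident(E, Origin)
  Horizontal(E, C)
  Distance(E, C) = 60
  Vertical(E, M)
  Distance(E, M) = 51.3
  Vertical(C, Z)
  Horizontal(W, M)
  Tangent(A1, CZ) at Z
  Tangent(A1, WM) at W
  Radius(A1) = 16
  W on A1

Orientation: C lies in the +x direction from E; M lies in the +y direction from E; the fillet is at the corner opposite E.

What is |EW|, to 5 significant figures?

67.585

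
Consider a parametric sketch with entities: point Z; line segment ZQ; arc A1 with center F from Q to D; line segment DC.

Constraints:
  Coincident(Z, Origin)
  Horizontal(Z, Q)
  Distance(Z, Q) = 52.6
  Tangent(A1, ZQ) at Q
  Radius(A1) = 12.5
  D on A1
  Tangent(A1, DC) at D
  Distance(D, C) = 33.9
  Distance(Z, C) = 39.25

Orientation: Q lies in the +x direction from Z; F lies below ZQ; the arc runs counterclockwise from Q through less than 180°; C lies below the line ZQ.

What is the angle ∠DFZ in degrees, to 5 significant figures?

23.231°

Z is at the origin; Z and Q share the same y with |ZQ| = 52.6 and Q on the +x side, so Q = (52.600, 0.0000). Since A1 is tangent to ZQ there, FQ ⟂ ZQ, so F = Q + (0, -12.5) = (52.600, -12.500). Since FD ⟂ DC (tangency), |FC| = √(12.5² + 33.9²) = 36.131 regardless of where D sits on A1. So C lies on both circle(Z, 39.25) and circle(F, 36.131); the below-ZQ intersection is C = (22.353, -32.263). D is the foot of the tangent from C: D = (42.565, -5.0473).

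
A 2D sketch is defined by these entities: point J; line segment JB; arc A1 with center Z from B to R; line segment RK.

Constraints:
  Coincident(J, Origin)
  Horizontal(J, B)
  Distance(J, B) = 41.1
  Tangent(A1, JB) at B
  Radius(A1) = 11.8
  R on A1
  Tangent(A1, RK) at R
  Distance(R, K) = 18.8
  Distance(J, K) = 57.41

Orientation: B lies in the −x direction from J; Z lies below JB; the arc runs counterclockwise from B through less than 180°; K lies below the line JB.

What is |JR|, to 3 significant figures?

54.6

Checks: |ZB| = 11.80 ✓; |ZR| = 11.80 ✓; ∠(ZR, RK) = 90.00° ✓; |RK| = 18.80 ✓; |JK| = 57.41 ✓.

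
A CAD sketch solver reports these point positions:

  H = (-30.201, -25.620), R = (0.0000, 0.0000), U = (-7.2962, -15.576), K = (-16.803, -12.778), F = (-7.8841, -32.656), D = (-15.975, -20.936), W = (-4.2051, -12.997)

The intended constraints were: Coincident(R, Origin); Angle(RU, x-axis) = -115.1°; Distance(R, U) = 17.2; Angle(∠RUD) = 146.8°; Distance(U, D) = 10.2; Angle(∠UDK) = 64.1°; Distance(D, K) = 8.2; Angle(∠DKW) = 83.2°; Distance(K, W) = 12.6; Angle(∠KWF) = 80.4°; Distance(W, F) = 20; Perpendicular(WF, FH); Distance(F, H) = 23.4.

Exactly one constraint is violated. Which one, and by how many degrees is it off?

Perpendicular(WF, FH) — off by 6.90°.

R = (0.00, 0.00) ✓; RU at -115.1° ✓; |RU| = 17.20 ✓; ∠RUD = 146.8° ✓; |UD| = 10.20 ✓; ∠UDK = 64.10° ✓; |DK| = 8.200 ✓; ∠DKW = 83.21° ✓; |KW| = 12.60 ✓; ∠KWF = 80.40° ✓; |WF| = 20.00 ✓; ∠(WF, FH) = 96.90° ✗; |FH| = 23.40 ✓.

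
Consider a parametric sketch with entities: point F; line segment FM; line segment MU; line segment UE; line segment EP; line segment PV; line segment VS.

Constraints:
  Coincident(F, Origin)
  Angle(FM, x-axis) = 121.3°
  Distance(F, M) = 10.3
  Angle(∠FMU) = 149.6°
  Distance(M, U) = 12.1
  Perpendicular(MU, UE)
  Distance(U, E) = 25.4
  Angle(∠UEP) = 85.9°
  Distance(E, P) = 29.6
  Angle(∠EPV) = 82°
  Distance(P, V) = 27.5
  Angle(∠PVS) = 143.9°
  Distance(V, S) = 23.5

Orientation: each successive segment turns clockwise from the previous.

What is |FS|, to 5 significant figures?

28.577

F is at the origin; FM runs at 121.3° with length 10.3, so M = (-5.3510, 8.8009). ∠FMU = 149.6° gives MU at 90.900° from the x-axis; with |MU| = 12.1, U = (-5.5411, 20.899). MU is perpendicular to UE, so UE runs at 0.90000°; with |UE| = 25.4, E = (19.856, 21.298). ∠UEP = 85.9° gives EP at -93.200° from the x-axis; with |EP| = 29.6, P = (18.203, -8.2554). ∠EPV = 82.0° gives PV at 168.80° from the x-axis; with |PV| = 27.5, V = (-8.7728, -2.9140). ∠PVS = 143.9° gives VS at 132.70° from the x-axis; with |VS| = 23.5, S = (-24.710, 14.356). Then |FS| = |S − F| = 28.577.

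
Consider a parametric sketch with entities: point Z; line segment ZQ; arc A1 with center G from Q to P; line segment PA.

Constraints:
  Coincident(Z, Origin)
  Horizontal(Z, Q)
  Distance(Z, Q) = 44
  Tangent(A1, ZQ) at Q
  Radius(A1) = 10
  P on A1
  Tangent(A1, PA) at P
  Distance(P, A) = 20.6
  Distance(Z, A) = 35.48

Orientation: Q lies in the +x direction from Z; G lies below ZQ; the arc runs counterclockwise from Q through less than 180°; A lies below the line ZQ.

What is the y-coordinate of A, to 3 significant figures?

-24.1

Z is at the origin; Z and Q share the same y with |ZQ| = 44.0 and Q on the +x side, so Q = (44.0, 0.00). Tangency of A1 to ZQ means the radius GQ is perpendicular to ZQ, so G = Q + (0, -10) = (44.0, -10.0). Since GP ⟂ PA (tangency), |GA| = √(10.0² + 20.6²) = 22.9 regardless of where P sits on A1. So A lies on both circle(Z, 35.48) and circle(G, 22.9); the below-ZQ intersection is A = (26.0, -24.1). P is the foot of the tangent from A: P = (35.0, -5.62).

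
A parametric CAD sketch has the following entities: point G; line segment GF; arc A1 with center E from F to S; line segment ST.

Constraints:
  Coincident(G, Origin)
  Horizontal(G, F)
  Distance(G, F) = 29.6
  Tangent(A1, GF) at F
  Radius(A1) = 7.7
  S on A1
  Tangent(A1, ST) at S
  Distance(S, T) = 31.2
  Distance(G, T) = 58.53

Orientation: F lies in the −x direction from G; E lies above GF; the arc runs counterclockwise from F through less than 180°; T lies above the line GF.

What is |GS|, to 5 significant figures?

27.778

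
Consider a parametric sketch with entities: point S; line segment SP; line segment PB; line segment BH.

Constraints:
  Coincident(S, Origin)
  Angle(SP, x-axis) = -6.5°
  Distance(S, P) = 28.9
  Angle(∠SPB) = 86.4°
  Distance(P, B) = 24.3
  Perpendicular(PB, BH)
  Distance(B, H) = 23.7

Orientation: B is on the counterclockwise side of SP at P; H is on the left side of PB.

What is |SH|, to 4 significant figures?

23.07

∠SPB = 86.4°, so PB runs at -6.5° + (180° − 86.4°) = 87.10° from the x-axis; with |PB| = 24.3, B = P + 24.3·(cos 87.10°, sin 87.10°) = (29.94, 21.00). PB is perpendicular to BH; with |BH| = 23.7 on the left of PB, H = B + 23.7·(-0.9987, 0.05059) = (6.274, 22.20). Then |SH| = |H − S| = 23.07.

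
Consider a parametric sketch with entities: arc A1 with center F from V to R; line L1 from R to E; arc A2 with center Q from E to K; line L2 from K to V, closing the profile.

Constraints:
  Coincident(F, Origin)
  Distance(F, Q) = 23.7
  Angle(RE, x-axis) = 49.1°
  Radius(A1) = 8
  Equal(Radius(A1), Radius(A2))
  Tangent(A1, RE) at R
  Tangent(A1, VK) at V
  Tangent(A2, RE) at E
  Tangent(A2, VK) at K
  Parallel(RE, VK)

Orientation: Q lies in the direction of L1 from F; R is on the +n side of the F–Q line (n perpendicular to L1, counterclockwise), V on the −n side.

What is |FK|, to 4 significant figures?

25.01

Tangency of A1 to both parallel lines with radius 8.0 puts R and V at F ± 8.0·n: R = (-6.047, 5.238), V = (6.047, -5.238). Equal radii place E and K the same way about Q: E = Q + 8.0·n = (9.471, 23.15), K = Q − 8.0·n = (21.56, 12.68). Then |FK| = |K − F| = 25.01.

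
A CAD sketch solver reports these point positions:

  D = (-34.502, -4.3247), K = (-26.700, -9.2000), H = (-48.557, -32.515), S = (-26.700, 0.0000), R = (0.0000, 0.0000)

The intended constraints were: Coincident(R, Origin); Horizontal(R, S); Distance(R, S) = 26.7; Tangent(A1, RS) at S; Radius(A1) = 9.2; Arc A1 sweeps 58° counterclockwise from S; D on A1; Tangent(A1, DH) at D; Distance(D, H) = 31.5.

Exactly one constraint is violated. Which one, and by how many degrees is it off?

Tangent(A1, DH) at D — off by 5.50°.

R = (0.00, 0.00) ✓; R.y = 0.00, S.y = 0.00 ✓; |RS| = 26.70 ✓; ∠(KS, SR) = 90.00° ✓; |KS| = 9.200 ✓; bearing(K→D) − bearing(K→S) = 58.00° ✓; |KD| = 9.200 ✓; ∠(KD, DH) = 84.50° ✗; |DH| = 31.50 ✓.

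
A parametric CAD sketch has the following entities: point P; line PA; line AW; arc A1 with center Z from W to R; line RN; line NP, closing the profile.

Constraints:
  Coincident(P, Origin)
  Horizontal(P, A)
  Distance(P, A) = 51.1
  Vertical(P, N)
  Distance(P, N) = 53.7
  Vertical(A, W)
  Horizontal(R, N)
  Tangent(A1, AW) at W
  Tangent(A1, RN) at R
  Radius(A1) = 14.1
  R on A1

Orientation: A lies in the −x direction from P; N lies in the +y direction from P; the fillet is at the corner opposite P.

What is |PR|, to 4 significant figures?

65.21

P is at the origin; PA is horizontal with |PA| = 51.1 and A on the −x side, so A = (-51.10, 0.000). PN is vertical with |PN| = 53.7 and N on the +y side, so N = (0.000, 53.70). The virtual corner opposite P is at (-51.10, 53.70). The tangent condition forces ZW to be normal to AW and since A1 is tangent to RN there, ZR ⟂ RN, with radius 14.1, so the center Z sits 14.1 in from both sides at Z = (-37.00, 39.60). That places the tangent points at W = (-51.10, 39.60) on AW and R = (-37.00, 53.70) on RN. Then |PR| = |R − P| = 65.21.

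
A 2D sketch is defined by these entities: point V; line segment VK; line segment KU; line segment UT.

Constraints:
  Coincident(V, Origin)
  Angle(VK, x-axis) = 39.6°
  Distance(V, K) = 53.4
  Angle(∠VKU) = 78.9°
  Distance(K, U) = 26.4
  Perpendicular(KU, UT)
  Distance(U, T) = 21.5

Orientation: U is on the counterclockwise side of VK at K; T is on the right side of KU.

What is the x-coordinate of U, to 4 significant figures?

20.72

V is at the origin; VK runs at 39.6° with length 53.4, so K = 53.4·(cos 39.6°, sin 39.6°) = (41.15, 34.04). ∠VKU = 78.9°, so KU runs at 39.6° + (180° − 78.9°) = 140.7° from the x-axis; with |KU| = 26.4, U = K + 26.4·(cos 140.7°, sin 140.7°) = (20.72, 50.76). So U.x = 20.72.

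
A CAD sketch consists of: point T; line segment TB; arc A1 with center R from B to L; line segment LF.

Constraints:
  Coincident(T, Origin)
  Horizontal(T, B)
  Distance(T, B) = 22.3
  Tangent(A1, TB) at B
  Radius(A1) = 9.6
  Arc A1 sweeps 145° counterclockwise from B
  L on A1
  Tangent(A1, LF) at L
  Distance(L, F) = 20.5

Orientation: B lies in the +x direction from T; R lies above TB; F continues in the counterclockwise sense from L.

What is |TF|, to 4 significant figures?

31.23

T is at the origin; TB is horizontal with |TB| = 22.3 and B on the +x side, so B = (22.30, 0.000). A1 meets TB tangentially, so RB is at right angles to TB, so R = B + (0, 9.6) = (22.30, 9.600). On A1, B sits at bearing -90° from R; a 145° counterclockwise sweep puts L at bearing 55°, so L = R + 9.6·(cos 55°, sin 55°) = (27.81, 17.46). Tangency of A1 to LF means the radius RL is perpendicular to LF, so LF runs along (−sin 55°, cos 55°); with |LF| = 20.5, F = (11.01, 29.22). Then |TF| = |F − T| = 31.23.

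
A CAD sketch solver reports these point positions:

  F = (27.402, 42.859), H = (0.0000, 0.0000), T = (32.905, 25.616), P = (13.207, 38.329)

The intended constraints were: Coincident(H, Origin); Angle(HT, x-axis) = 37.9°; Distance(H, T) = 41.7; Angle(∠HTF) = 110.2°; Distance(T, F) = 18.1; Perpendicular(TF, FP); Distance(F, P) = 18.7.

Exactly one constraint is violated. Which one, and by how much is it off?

Distance(F, P) = 18.7 — off by 3.80.

H = (0.00, 0.00) ✓; HT at 37.90° ✓; |HT| = 41.70 ✓; ∠HTF = 110.2° ✓; |TF| = 18.10 ✓; ∠(TF, FP) = 90.00° ✓; |FP| = 14.90 ✗.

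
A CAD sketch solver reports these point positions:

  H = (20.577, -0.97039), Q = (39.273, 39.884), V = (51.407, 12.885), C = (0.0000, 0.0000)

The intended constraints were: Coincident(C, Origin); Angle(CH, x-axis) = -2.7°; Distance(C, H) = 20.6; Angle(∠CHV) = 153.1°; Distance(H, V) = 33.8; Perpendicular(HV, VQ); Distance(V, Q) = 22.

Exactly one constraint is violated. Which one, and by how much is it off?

Distance(V, Q) = 22 — off by 7.60.

C = (0.00, 0.00) ✓; CH at -2.700° ✓; |CH| = 20.60 ✓; ∠CHV = 153.1° ✓; |HV| = 33.80 ✓; ∠(HV, VQ) = 90.00° ✓; |VQ| = 29.60 ✗.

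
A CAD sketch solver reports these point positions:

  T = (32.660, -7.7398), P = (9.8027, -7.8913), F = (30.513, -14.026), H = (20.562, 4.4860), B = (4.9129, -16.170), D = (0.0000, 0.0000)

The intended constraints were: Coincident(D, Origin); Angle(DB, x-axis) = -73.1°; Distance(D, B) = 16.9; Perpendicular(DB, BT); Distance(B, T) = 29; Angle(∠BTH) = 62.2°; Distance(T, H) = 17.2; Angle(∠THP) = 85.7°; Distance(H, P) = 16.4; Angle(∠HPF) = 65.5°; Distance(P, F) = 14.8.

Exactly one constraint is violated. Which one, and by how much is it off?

Distance(P, F) = 14.8 — off by 6.80.

D = (0.00, 0.00) ✓; DB at -73.10° ✓; |DB| = 16.90 ✓; ∠(DB, BT) = 90.00° ✓; |BT| = 29.00 ✓; ∠BTH = 62.20° ✓; |TH| = 17.20 ✓; ∠THP = 85.70° ✓; |HP| = 16.40 ✓; ∠HPF = 65.50° ✓; |PF| = 21.60 ✗.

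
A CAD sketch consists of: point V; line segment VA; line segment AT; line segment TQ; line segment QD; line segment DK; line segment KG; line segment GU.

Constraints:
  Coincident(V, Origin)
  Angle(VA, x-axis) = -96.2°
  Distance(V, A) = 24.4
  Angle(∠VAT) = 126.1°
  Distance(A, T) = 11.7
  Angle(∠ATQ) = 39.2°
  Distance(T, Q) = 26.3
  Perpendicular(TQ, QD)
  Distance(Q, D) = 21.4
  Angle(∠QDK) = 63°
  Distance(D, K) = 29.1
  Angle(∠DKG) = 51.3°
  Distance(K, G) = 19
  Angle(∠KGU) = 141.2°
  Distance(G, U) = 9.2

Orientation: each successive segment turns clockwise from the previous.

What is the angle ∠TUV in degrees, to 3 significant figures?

161°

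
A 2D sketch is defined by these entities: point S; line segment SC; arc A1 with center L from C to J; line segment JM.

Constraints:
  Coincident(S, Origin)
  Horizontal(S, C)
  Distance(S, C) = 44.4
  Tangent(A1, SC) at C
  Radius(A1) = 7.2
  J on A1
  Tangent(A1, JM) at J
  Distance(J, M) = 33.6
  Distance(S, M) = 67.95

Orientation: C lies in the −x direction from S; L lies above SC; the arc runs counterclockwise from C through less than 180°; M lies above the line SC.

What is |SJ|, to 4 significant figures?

39.67

Checks: |LJ| = 7.200 ✓; ∠(LJ, JM) = 90.00° ✓; |JM| = 33.60 ✓; |SM| = 67.95 ✓.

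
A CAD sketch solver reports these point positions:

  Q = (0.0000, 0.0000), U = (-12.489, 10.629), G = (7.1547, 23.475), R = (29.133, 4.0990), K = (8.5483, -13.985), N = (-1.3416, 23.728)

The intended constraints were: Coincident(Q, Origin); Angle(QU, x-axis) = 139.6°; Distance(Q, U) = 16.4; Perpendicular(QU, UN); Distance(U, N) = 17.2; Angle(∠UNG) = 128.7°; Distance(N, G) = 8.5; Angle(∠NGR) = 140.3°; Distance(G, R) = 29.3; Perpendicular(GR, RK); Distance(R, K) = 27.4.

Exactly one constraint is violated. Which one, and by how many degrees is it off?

Perpendicular(GR, RK) — off by 7.30°.

Q = (0.00, 0.00) ✓; QU at 139.6° ✓; |QU| = 16.40 ✓; ∠(QU, UN) = 90.00° ✓; |UN| = 17.20 ✓; ∠UNG = 128.7° ✓; |NG| = 8.500 ✓; ∠NGR = 140.3° ✓; |GR| = 29.30 ✓; ∠(GR, RK) = 97.30° ✗; |RK| = 27.40 ✓.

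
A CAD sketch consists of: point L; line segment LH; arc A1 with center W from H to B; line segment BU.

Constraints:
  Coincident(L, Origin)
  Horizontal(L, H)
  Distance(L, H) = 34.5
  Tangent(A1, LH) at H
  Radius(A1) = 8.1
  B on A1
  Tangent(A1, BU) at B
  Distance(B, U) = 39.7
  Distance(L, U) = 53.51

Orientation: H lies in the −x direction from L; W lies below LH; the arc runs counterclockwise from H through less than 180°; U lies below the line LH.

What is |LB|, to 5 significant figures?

43.389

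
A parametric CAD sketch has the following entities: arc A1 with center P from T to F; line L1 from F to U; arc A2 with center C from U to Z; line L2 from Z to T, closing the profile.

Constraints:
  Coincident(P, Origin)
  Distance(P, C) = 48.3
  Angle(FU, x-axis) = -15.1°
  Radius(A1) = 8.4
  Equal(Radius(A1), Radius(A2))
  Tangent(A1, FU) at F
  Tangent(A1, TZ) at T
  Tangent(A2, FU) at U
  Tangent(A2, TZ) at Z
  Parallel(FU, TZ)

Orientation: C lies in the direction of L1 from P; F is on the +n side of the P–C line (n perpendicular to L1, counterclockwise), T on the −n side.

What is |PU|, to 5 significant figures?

49.025

The slot axis is L1's direction at -15.1°, so u = (cos -15.1°, sin -15.1°) = (0.96547, -0.26050) and n = (−sin -15.1°, cos -15.1°) = (0.26050, 0.96547). P is at the origin and C lies 48.3 along u from P, so C = 48.3·u = (46.632, -12.582). Tangency of A1 to both parallel lines with radius 8.4 puts F and T at P ± 8.4·n: F = (2.1882, 8.1100), T = (-2.1882, -8.1100). Equal radii place U and Z the same way about C: U = C + 8.4·n = (48.821, -4.4724), Z = C − 8.4·n = (44.444, -20.692). Then |PU| = |U − P| = 49.025.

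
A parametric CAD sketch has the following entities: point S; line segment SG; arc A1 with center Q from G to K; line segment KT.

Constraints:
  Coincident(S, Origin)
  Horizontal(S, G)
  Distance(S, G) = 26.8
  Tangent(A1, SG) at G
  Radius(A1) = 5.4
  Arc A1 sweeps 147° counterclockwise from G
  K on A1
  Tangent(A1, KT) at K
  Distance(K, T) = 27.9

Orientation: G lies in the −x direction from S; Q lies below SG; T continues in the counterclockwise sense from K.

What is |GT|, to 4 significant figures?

32.40

S is at the origin; S and G share the same y with |SG| = 26.8 and G on the −x side, so G = (-26.80, 0.000). A1 meets SG tangentially, so QG is at right angles to SG, so Q = G + (0, -5.4) = (-26.80, -5.400). On A1, G sits at bearing 90° from Q; a 147° counterclockwise sweep puts K at bearing 237°, so K = Q + 5.4·(cos 237°, sin 237°) = (-29.74, -9.929). Tangency of A1 to KT means the radius QK is perpendicular to KT, so KT runs along (−sin 237°, cos 237°); with |KT| = 27.9, T = (-6.342, -25.12). Then |GT| = |T − G| = 32.40.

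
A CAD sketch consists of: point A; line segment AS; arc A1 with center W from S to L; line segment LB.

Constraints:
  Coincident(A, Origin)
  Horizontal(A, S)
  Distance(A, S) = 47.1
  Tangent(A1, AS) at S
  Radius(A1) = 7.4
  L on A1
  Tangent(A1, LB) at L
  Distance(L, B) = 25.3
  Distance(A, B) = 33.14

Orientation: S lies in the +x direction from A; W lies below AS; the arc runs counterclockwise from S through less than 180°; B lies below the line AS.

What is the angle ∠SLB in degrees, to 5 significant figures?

155.34°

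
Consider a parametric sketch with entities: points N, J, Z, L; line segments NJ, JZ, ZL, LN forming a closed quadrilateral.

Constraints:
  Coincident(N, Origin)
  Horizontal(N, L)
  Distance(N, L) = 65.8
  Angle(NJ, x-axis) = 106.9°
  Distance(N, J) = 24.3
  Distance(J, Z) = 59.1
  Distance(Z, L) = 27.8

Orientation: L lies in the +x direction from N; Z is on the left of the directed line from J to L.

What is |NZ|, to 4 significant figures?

57.36

N is at the origin; N and L share the same y with |NL| = 65.8 and L in +x, so L = (65.8, 0). NJ runs at 106.9° with |NJ| = 24.3, so J = (-7.064, 23.25). Z is determined by |JZ| = 59.1 and |ZL| = 27.8 together: it lies at the intersection of circle(J, 59.1) and circle(L, 27.8). With |JL| = 76.48, the foot of the radical line on JL is 56.02 from J and the perpendicular offset is √(59.1² − 56.02²) = 18.82. Taking the left-of-JL solution: Z = (52.03, 24.15).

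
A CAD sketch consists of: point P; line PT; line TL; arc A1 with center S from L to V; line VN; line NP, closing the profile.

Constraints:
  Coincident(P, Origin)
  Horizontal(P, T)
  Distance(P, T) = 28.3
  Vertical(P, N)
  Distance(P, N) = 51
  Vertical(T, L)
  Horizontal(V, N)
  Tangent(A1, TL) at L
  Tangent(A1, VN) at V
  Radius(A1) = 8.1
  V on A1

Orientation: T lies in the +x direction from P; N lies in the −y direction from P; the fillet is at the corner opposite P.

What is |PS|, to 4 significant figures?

47.42

P and N share the same x with |PN| = 51.0 and N on the −y side, so N = (0.000, -51.00). The virtual corner opposite P is at (28.30, -51.00). The tangent condition forces SL to be normal to TL and A1 meets VN tangentially, so SV is at right angles to VN, with radius 8.1, so the center S sits 8.1 in from both sides at S = (20.20, -42.90). Then |PS| = |S − P| = 47.42.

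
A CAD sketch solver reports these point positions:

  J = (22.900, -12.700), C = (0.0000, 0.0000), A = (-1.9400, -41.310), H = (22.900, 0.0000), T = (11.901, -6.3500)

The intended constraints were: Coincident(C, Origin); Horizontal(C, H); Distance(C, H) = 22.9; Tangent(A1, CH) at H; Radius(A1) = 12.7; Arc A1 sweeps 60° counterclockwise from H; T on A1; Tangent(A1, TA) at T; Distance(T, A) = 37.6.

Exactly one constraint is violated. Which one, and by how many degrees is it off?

Tangent(A1, TA) at T — off by 8.40°.

C = (0.00, 0.00) ✓; C.y = 0.00, H.y = 0.00 ✓; |CH| = 22.90 ✓; ∠(JH, HC) = 90.00° ✓; |JH| = 12.70 ✓; bearing(J→T) − bearing(J→H) = 60.00° ✓; |JT| = 12.70 ✓; ∠(JT, TA) = 81.60° ✗; |TA| = 37.60 ✓.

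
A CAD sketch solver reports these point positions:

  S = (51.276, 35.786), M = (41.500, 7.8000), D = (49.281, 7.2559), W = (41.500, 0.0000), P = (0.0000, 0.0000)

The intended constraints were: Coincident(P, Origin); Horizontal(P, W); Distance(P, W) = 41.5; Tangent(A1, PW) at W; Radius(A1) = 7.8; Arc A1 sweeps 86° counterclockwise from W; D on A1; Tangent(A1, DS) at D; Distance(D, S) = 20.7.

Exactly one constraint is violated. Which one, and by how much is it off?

Distance(D, S) = 20.7 — off by 7.90.

P = (0.00, 0.00) ✓; P.y = 0.00, W.y = 0.00 ✓; |PW| = 41.50 ✓; ∠(MW, WP) = 90.00° ✓; |MW| = 7.800 ✓; bearing(M→D) − bearing(M→W) = 86.00° ✓; |MD| = 7.800 ✓; ∠(MD, DS) = 90.00° ✓; |DS| = 28.60 ✗.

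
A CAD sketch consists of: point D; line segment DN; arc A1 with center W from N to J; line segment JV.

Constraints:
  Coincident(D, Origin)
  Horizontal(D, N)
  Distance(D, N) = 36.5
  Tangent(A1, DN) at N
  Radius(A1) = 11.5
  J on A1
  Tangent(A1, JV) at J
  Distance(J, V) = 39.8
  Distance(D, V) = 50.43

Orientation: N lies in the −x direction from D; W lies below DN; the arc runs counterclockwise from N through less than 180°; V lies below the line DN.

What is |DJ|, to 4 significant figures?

48.74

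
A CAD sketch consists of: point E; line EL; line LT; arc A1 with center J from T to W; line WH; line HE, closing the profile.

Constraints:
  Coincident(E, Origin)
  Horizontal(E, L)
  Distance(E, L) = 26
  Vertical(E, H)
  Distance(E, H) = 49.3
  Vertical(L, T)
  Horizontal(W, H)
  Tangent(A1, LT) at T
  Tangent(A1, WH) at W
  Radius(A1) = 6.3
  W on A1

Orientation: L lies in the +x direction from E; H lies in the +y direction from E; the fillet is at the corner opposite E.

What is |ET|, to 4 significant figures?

50.25

E is at the origin; E and L share the same y with |EL| = 26.0 and L on the +x side, so L = (26.00, 0.000). EH is vertical with |EH| = 49.3 and H on the +y side, so H = (0.000, 49.30). The virtual corner opposite E is at (26.00, 49.30). Since A1 is tangent to LT there, JT ⟂ LT and since A1 is tangent to WH there, JW ⟂ WH, with radius 6.3, so the center J sits 6.3 in from both sides at J = (19.70, 43.00). That places the tangent points at T = (26.00, 43.00) on LT and W = (19.70, 49.30) on WH. Then |ET| = |T − E| = 50.25.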